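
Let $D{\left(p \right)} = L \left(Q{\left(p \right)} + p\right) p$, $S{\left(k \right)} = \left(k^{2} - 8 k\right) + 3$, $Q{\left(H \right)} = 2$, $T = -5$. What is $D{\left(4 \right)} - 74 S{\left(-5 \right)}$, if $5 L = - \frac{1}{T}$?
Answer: $- \frac{125776}{25} \approx -5031.0$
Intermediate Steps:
$L = \frac{1}{25}$ ($L = \frac{\left(-1\right) \frac{1}{-5}}{5} = \frac{\left(-1\right) \left(- \frac{1}{5}\right)}{5} = \frac{1}{5} \cdot \frac{1}{5} = \frac{1}{25} \approx 0.04$)
$S{\left(k \right)} = 3 + k^{2} - 8 k$
$D{\left(p \right)} = p \left(\frac{2}{25} + \frac{p}{25}\right)$ ($D{\left(p \right)} = \frac{2 + p}{25} p = \left(\frac{2}{25} + \frac{p}{25}\right) p = p \left(\frac{2}{25} + \frac{p}{25}\right)$)
$D{\left(4 \right)} - 74 S{\left(-5 \right)} = \frac{1}{25} \cdot 4 \left(2 + 4\right) - 74 \left(3 + \left(-5\right)^{2} - -40\right) = \frac{1}{25} \cdot 4 \cdot 6 - 74 \left(3 + 25 + 40\right) = \frac{24}{25} - 5032 = - \frac{125776}{25}$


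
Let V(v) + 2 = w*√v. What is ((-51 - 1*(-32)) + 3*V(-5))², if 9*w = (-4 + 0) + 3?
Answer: (75 + I*√5)²/9 ≈ 624.44 + 37.268*I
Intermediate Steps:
w = -⅑ (w = ((-4 + 0) + 3)/9 = (-4 + 3)/9 = (⅑)*(-1) = -⅑ ≈ -0.11111)
V(v) = -2 - √v/9
((-51 - 1*(-32)) + 3*V(-5))² = ((-51 - 1*(-32)) + 3*(-2 - I*√5/9))² = ((-51 + 32) + 3*(-2 - I*√5/9))² = (-19 + 3*(-2 - I*√5/9))² = (-19 + (-6 - I*√5/3))² = (-25 - I*√5/3)²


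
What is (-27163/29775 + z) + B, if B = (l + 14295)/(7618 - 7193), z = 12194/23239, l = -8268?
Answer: 9544376012/691941225 ≈ 13.794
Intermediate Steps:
z = 12194/23239 (z = 12194*(1/23239) = 12194/23239 ≈ 0.52472)
B = 6027/425 (B = (-8268 + 14295)/(7618 - 7193) = 6027/425 ≈ 14.181)
(-27163/29775 + z) + B = (-27163/29775 + 12194/23239) + 6027/425 = -268164607/691941225 + 6027/425 = 9544376012/691941225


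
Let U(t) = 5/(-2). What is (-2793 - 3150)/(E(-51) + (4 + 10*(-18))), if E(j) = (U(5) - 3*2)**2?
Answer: 23772/415 ≈ 57.282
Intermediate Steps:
U(t) = -5/2 (U(t) = 5*(-1/2) = -5/2)
E(j) = 289/4 (E(j) = (-5/2 - 3*2)**2 = (-5/2 - 6)**2 = (-17/2)**2 = 289/4)
(-2793 - 3150)/(E(-51) + (4 + 10*(-18))) = (-2793 - 3150)/(289/4 + (4 + 10*(-18))) = -5943/(289/4 + (4 - 180)) = -5943/(289/4 - 176) = -5943/(-415/4) = -5943*(-4/415) = 23772/415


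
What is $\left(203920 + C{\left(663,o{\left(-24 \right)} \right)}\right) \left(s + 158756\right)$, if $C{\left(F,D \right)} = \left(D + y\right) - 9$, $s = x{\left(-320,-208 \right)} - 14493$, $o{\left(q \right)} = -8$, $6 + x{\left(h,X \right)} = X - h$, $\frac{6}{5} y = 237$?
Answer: $\frac{58931570169}{2} \approx 2.9466 \cdot 10^{10}$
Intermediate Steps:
$y = \frac{395}{2}$ ($y = \frac{5}{6} \cdot 237 = \frac{395}{2} \approx 197.5$)
$x{\left(h,X \right)} = -6 + X - h$ ($x{\left(h,X \right)} = -6 + \left(X - h\right) = -6 + X - h$)
$s = -14387$ ($s = \left(-6 - 208 - -320\right) - 14493 = \left(-6 - 208 + 320\right) - 14493 = 106 - 14493 = -14387$)
$C{\left(F,D \right)} = \frac{377}{2} + D$ ($C{\left(F,D \right)} = \left(D + \frac{395}{2}\right) - 9 = \left(\frac{395}{2} + D\right) - 9 = \frac{377}{2} + D$)
$\left(203920 + C{\left(663,o{\left(-24 \right)} \right)}\right) \left(s + 158756\right) = \left(203920 + \left(\frac{377}{2} - 8\right)\right) \left(-14387 + 158756\right) = \left(203920 + \frac{361}{2}\right) 144369 = \frac{408201}{2} \cdot 144369 = \frac{58931570169}{2}$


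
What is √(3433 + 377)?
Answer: √3810 ≈ 61.725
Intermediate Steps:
√(3433 + 377) = √3810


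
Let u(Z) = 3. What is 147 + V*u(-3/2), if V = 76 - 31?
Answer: 282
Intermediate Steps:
V = 45
147 + V*u(-3/2) = 147 + 45*3 = 147 + 135 = 282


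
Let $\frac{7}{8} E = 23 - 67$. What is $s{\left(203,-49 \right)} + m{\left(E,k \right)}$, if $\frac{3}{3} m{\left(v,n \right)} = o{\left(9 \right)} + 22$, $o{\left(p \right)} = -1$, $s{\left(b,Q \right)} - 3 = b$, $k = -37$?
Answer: $227$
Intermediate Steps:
$s{\left(b,Q \right)} = 3 + b$
$E = - \frac{352}{7}$ ($E = \frac{8 \left(23 - 67\right)}{7} = \frac{8}{7} \left(-44\right) = - \frac{352}{7} \approx -50.286$)
$m{\left(v,n \right)} = 21$ ($m{\left(v,n \right)} = -1 + 22 = 21$)
$s{\left(203,-49 \right)} + m{\left(E,k \right)} = \left(3 + 203\right) + 21 = 206 + 21 = 227$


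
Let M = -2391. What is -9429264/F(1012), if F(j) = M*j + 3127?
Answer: 9429264/2416565 ≈ 3.9019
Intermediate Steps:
F(j) = 3127 - 2391*j (F(j) = -2391*j + 3127 = 3127 - 2391*j)
-9429264/F(1012) = -9429264/(3127 - 2391*1012) = -9429264/(3127 - 2419692) = -9429264/(-2416565) = -9429264*(-1/2416565) = 9429264/2416565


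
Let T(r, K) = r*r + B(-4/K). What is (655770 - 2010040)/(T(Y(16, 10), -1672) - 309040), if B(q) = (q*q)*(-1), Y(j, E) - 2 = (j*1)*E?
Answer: 47324694296/9882249661 ≈ 4.7889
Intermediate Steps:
Y(j, E) = 2 + E*j (Y(j, E) = 2 + (j*1)*E = 2 + j*E = 2 + E*j)
B(q) = -q² (B(q) = q²*(-1) = -q²)
T(r, K) = r² - 16/K² (T(r, K) = r*r - (-4/K)² = r² - 16/K²)
(655770 - 2010040)/(T(Y(16, 10), -1672) - 309040) = (655770 - 2010040)/(((2 + 10*16)² - 16/(-1672)²) - 309040) = -1354270/(((2 + 160)² - 16*1/2795584) - 309040) = -1354270/((162² - 1/174724) - 309040) = -1354270/((26244 - 1/174724) - 309040) = -1354270/(4585456655/174724 - 309040) = -1354270/(-49411248305/174724) = -1354270*(-174724/49411248305) = 47324694296/9882249661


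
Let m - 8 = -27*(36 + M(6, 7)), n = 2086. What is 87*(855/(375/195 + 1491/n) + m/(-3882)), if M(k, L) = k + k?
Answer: 186635216074/6611693 ≈ 28228.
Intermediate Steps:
M(k, L) = 2*k
m = -1288 (m = 8 - 27*(36 + 2*6) = 8 - 27*(36 + 12) = 8 - 27*48 = 8 - 1296 = -1288)
87*(855/(375/195 + 1491/n) + m/(-3882)) = 87*(855/(375/195 + 1491/2086) - 1288/(-3882)) = 87*(855/(375*(1/195) + 1491*(1/2086)) - 1288*(-1/3882)) = 87*(855/(25/13 + 213/298) + 644/1941) = 87*(855/(10219/3874) + 644/1941) = 87*(855*(3874/10219) + 644/1941) = 87*(3312270/10219 + 644/1941) = 87*(6435697106/19835079) = 186635216074/6611693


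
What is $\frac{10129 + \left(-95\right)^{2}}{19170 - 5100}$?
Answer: $\frac{9577}{7035} \approx 1.3613$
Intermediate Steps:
$\frac{10129 + \left(-95\right)^{2}}{19170 - 5100} = \frac{10129 + 9025}{14070} = 19154 \cdot \frac{1}{14070} = \frac{9577}{7035}$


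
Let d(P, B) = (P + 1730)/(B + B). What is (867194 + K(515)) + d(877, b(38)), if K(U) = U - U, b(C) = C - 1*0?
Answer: 65909351/76 ≈ 8.6723e+5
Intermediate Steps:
b(C) = C (b(C) = C + 0 = C)
K(U) = 0
d(P, B) = (1730 + P)/(2*B) (d(P, B) = (1730 + P)/((2*B)) = (1730 + P)*(1/(2*B)) = (1730 + P)/(2*B))
(867194 + K(515)) + d(877, b(38)) = (867194 + 0) + (½)*(1730 + 877)/38 = 867194 + (½)*(1/38)*2607 = 867194 + 2607/76 = 65909351/76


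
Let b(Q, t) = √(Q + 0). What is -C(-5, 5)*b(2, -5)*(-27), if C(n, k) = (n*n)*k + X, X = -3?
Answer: 3294*√2 ≈ 4658.4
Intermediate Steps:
b(Q, t) = √Q
C(n, k) = -3 + k*n² (C(n, k) = (n*n)*k - 3 = n²*k - 3 = k*n² - 3 = -3 + k*n²)
-C(-5, 5)*b(2, -5)*(-27) = -(-3 + 5*(-5)²)*√2*(-27) = -(-3 + 5*25)*√2*(-27) = -(-3 + 125)*√2*(-27) = -122*√2*(-27) = -(-3294)*√2 = 3294*√2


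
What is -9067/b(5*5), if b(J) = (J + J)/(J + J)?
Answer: -9067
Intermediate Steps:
b(J) = 1 (b(J) = (2*J)/((2*J)) = (2*J)*(1/(2*J)) = 1)
-9067/b(5*5) = -9067/1 = -9067*1 = -9067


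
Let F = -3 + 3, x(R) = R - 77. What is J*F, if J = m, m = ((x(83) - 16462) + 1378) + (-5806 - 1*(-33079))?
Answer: 0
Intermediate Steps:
x(R) = -77 + R
F = 0
m = 12195 (m = (((-77 + 83) - 16462) + 1378) + (-5806 - 1*(-33079)) = ((6 - 16462) + 1378) + (-5806 + 33079) = (-16456 + 1378) + 27273 = -15078 + 27273 = 12195)
J = 12195
J*F = 12195*0 = 0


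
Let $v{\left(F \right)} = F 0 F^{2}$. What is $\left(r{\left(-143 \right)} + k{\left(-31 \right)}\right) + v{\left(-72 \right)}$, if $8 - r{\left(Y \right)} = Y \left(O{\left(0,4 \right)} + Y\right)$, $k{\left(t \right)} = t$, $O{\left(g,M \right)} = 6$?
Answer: $-19614$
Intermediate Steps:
$r{\left(Y \right)} = 8 - Y \left(6 + Y\right)$
$v{\left(F \right)} = 0$ ($v{\left(F \right)} = 0 F^{2} = 0$)
$\left(r{\left(-143 \right)} + k{\left(-31 \right)}\right) + v{\left(-72 \right)} = \left(\left(8 - \left(-143\right)^{2} - -858\right) - 31\right) + 0 = \left(\left(8 - 20449 + 858\right) - 31\right) + 0 = \left(-19583 - 31\right) + 0 = -19614 + 0 = -19614$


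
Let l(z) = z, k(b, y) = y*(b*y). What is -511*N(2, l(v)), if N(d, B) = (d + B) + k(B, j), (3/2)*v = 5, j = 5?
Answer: -135926/3 ≈ -45309.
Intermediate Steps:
k(b, y) = b*y**2
v = 10/3 (v = (2/3)*5 = 10/3 ≈ 3.3333)
N(d, B) = d + 26*B (N(d, B) = (d + B) + B*5**2 = (B + d) + B*25 = (B + d) + 25*B = d + 26*B)
-511*N(2, l(v)) = -511*(2 + 26*(10/3)) = -511*(2 + 260/3) = -511*266/3 = -135926/3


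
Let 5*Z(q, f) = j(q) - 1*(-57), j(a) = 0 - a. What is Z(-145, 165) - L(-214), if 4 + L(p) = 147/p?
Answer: 48243/1070 ≈ 45.087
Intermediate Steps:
j(a) = -a
Z(q, f) = 57/5 - q/5 (Z(q, f) = (-q - 1*(-57))/5 = (-q + 57)/5 = (57 - q)/5 = 57/5 - q/5)
L(p) = -4 + 147/p
Z(-145, 165) - L(-214) = (57/5 - ⅕*(-145)) - (-4 + 147/(-214)) = (57/5 + 29) - (-4 + 147*(-1/214)) = 202/5 - (-4 - 147/214) = 202/5 - 1*(-1003/214) = 202/5 + 1003/214 = 48243/1070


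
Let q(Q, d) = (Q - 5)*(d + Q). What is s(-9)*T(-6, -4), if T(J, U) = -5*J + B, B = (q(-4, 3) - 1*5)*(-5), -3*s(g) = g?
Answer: 30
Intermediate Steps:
q(Q, d) = (-5 + Q)*(Q + d)
s(g) = -g/3
B = -20 (B = (((-4)**2 - 5*(-4) - 5*3 - 4*3) - 1*5)*(-5) = ((16 + 20 - 15 - 12) - 5)*(-5) = (9 - 5)*(-5) = 4*(-5) = -20)
T(J, U) = -20 - 5*J (T(J, U) = -5*J - 20 = -20 - 5*J)
s(-9)*T(-6, -4) = (-1/3*(-9))*(-20 - 5*(-6)) = 3*(-20 + 30) = 3*10 = 30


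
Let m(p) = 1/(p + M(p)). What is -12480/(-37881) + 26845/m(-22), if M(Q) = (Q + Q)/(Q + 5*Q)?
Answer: -7344385165/12627 ≈ -5.8164e+5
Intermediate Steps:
M(Q) = 1/3 (M(Q) = (2*Q)/((6*Q)) = (2*Q)*(1/(6*Q)) = 1/3)
m(p) = 1/(1/3 + p) (m(p) = 1/(p + 1/3) = 1/(1/3 + p))
-12480/(-37881) + 26845/m(-22) = -12480/(-37881) + 26845/((3/(1 + 3*(-22)))) = -12480*(-1/37881) + 26845/((3/(1 - 66))) = 4160/12627 + 26845/((3/(-65))) = 4160/12627 + 26845/((3*(-1/65))) = 4160/12627 + 26845/(-3/65) = 4160/12627 + 26845*(-65/3) = 4160/12627 - 1744925/3 = -7344385165/12627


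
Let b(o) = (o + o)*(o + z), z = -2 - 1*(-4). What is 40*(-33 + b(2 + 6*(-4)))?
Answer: 33880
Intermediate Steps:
z = 2 (z = -2 + 4 = 2)
b(o) = 2*o*(2 + o) (b(o) = (o + o)*(o + 2) = (2*o)*(2 + o) = 2*o*(2 + o))
40*(-33 + b(2 + 6*(-4))) = 40*(-33 + 2*(2 + 6*(-4))*(2 + (2 + 6*(-4)))) = 40*(-33 + 2*(2 - 24)*(2 + (2 - 24))) = 40*(-33 + 2*(-22)*(2 - 22)) = 40*(-33 + 2*(-22)*(-20)) = 40*(-33 + 880) = 40*847 = 33880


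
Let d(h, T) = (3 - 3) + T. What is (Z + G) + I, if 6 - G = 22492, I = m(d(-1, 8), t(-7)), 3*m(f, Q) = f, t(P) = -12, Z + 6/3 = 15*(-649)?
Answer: -96661/3 ≈ -32220.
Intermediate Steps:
Z = -9737 (Z = -2 + 15*(-649) = -2 - 9735 = -9737)
d(h, T) = T (d(h, T) = 0 + T = T)
m(f, Q) = f/3
I = 8/3 (I = (⅓)*8 = 8/3 ≈ 2.6667)
G = -22486 (G = 6 - 1*22492 = 6 - 22492 = -22486)
(Z + G) + I = (-9737 - 22486) + 8/3 = -32223 + 8/3 = -96661/3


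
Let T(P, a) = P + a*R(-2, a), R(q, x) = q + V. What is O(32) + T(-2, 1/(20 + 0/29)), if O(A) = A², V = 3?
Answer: 20441/20 ≈ 1022.0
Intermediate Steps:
R(q, x) = 3 + q (R(q, x) = q + 3 = 3 + q)
T(P, a) = P + a (T(P, a) = P + a*(3 - 2) = P + a*1 = P + a)
O(32) + T(-2, 1/(20 + 0/29)) = 32² + (-2 + 1/(20 + 0/29)) = 1024 + (-2 + 1/(20 + 0*(1/29))) = 1024 + (-2 + 1/(20 + 0)) = 1024 + (-2 + 1/20) = 1024 - 39/20 = 20441/20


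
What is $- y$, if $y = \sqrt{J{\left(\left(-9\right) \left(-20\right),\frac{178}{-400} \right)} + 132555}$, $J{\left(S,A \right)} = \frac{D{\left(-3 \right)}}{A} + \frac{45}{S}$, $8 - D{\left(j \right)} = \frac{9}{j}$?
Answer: $- \frac{\sqrt{4199097341}}{178} \approx -364.05$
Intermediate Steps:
$D{\left(j \right)} = 8 - \frac{9}{j}$
$J{\left(S,A \right)} = \frac{11}{A} + \frac{45}{S}$ ($J{\left(S,A \right)} = \frac{8 - \frac{9}{-3}}{A} + \frac{45}{S} = \frac{8 - -3}{A} + \frac{45}{S} = \frac{8 + 3}{A} + \frac{45}{S} = \frac{11}{A} + \frac{45}{S}$)
$y = \frac{\sqrt{4199097341}}{178}$ ($y = \sqrt{\left(\frac{11}{178 \frac{1}{-400}} + \frac{45}{\left(-9\right) \left(-20\right)}\right) + 132555} = \sqrt{\left(\frac{11}{178 \left(- \frac{1}{400}\right)} + \frac{45}{180}\right) + 132555} = \sqrt{\left(\frac{11}{- \frac{89}{200}} + 45 \cdot \frac{1}{180}\right) + 132555} = \sqrt{\left(11 \left(- \frac{200}{89}\right) + \frac{1}{4}\right) + 132555} = \sqrt{\left(- \frac{2200}{89} + \frac{1}{4}\right) + 132555} = \sqrt{- \frac{8711}{356} + 132555} = \sqrt{\frac{47180869}{356}} = \frac{\sqrt{4199097341}}{178} \approx 364.05$)
$- y = - \frac{\sqrt{4199097341}}{178}$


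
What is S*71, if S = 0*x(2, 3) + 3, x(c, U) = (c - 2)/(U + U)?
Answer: 213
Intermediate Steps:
x(c, U) = (-2 + c)/(2*U) (x(c, U) = (-2 + c)/((2*U)) = (-2 + c)*(1/(2*U)) = (-2 + c)/(2*U))
S = 3 (S = 0*((½)*(-2 + 2)/3) + 3 = 0*((½)*(⅓)*0) + 3 = 0*0 + 3 = 0 + 3 = 3)
S*71 = 3*71 = 213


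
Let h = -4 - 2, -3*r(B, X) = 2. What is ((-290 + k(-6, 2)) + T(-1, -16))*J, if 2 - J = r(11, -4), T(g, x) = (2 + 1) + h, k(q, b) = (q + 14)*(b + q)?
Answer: -2600/3 ≈ -866.67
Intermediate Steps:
r(B, X) = -⅔ (r(B, X) = -⅓*2 = -⅔)
h = -6
k(q, b) = (14 + q)*(b + q)
T(g, x) = -3 (T(g, x) = (2 + 1) - 6 = 3 - 6 = -3)
J = 8/3 (J = 2 - 1*(-⅔) = 2 + ⅔ = 8/3 ≈ 2.6667)
((-290 + k(-6, 2)) + T(-1, -16))*J = ((-290 + ((-6)² + 14*2 + 14*(-6) + 2*(-6))) - 3)*(8/3) = ((-290 + (36 + 28 - 84 - 12)) - 3)*(8/3) = ((-290 - 32) - 3)*(8/3) = (-322 - 3)*(8/3) = -325*8/3 = -2600/3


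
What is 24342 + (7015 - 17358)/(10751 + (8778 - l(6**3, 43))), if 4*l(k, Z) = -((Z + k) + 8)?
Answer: 1907957614/78383 ≈ 24341.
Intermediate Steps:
l(k, Z) = -2 - Z/4 - k/4 (l(k, Z) = (-((Z + k) + 8))/4 = (-(8 + Z + k))/4 = (-8 - Z - k)/4 = -2 - Z/4 - k/4)
24342 + (7015 - 17358)/(10751 + (8778 - l(6**3, 43))) = 24342 + (7015 - 17358)/(10751 + (8778 - (-2 - 1/4*43 - 1/4*6**3))) = 24342 - 10343/(10751 + (8778 - (-2 - 43/4 - 1/4*216))) = 24342 - 10343/(10751 + (8778 - (-2 - 43/4 - 54))) = 24342 - 10343/(10751 + (8778 - 1*(-267/4))) = 24342 - 10343/(10751 + (8778 + 267/4)) = 24342 - 10343/(10751 + 35379/4) = 24342 - 10343/78383/4 = 24342 - 10343*4/78383 = 24342 - 41372/78383 = 1907957614/78383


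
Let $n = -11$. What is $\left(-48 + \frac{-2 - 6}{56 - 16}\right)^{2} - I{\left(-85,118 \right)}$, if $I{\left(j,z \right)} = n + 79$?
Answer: $\frac{56381}{25} \approx 2255.2$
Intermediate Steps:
$I{\left(j,z \right)} = 68$ ($I{\left(j,z \right)} = -11 + 79 = 68$)
$\left(-48 + \frac{-2 - 6}{56 - 16}\right)^{2} - I{\left(-85,118 \right)} = \left(-48 + \frac{-2 - 6}{56 - 16}\right)^{2} - 68 = \left(-48 - \frac{8}{40}\right)^{2} - 68 = \left(-48 - \frac{1}{5}\right)^{2} - 68 = \left(- \frac{241}{5}\right)^{2} - 68 = \frac{58081}{25} - 68 = \frac{56381}{25}$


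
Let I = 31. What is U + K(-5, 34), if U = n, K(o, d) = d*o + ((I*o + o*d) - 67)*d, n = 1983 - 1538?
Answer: -13053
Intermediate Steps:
n = 445
K(o, d) = d*o + d*(-67 + 31*o + d*o) (K(o, d) = d*o + ((31*o + o*d) - 67)*d = d*o + ((31*o + d*o) - 67)*d = d*o + (-67 + 31*o + d*o)*d = d*o + d*(-67 + 31*o + d*o))
U = 445
U + K(-5, 34) = 445 + 34*(-67 + 32*(-5) + 34*(-5)) = 445 + 34*(-67 - 160 - 170) = 445 + 34*(-397) = 445 - 13498 = -13053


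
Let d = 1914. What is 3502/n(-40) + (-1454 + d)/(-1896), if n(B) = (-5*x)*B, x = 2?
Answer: 403487/47400 ≈ 8.5124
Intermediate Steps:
n(B) = -10*B (n(B) = (-5*2)*B = -10*B)
3502/n(-40) + (-1454 + d)/(-1896) = 3502/((-10*(-40))) + (-1454 + 1914)/(-1896) = 3502/400 + 460*(-1/1896) = 3502*(1/400) - 115/474 = 1751/200 - 115/474 = 403487/47400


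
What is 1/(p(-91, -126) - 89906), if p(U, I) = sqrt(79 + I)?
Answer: -89906/8083088883 - I*sqrt(47)/8083088883 ≈ -1.1123e-5 - 8.4815e-10*I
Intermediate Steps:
1/(p(-91, -126) - 89906) = 1/(sqrt(79 - 126) - 89906) = 1/(sqrt(-47) - 89906) = 1/(I*sqrt(47) - 89906) = 1/(-89906 + I*sqrt(47))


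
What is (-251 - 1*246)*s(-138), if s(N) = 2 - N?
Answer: -69580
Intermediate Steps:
(-251 - 1*246)*s(-138) = (-251 - 1*246)*(2 - 1*(-138)) = (-251 - 246)*(2 + 138) = -497*140 = -69580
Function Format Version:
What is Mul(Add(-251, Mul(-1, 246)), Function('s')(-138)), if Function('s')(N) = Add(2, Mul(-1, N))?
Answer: -69580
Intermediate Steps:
Mul(Add(-251, Mul(-1, 246)), Function('s')(-138)) = Mul(Add(-251, Mul(-1, 246)), Add(2, Mul(-1, -138))) = Mul(Add(-251, -246), Add(2, 138)) = Mul(-497, 140) = -69580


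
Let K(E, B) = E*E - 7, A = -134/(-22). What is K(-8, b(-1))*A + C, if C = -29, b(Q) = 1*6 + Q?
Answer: 3500/11 ≈ 318.18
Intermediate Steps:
b(Q) = 6 + Q
A = 67/11 (A = -134*(-1/22) = 67/11 ≈ 6.0909)
K(E, B) = -7 + E**2 (K(E, B) = E**2 - 7 = -7 + E**2)
K(-8, b(-1))*A + C = (-7 + (-8)**2)*(67/11) - 29 = (-7 + 64)*(67/11) - 29 = 57*(67/11) - 29 = 3819/11 - 29 = 3500/11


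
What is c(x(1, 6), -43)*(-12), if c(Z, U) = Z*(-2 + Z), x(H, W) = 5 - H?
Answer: -96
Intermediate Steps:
c(x(1, 6), -43)*(-12) = ((5 - 1*1)*(-2 + (5 - 1*1)))*(-12) = ((5 - 1)*(-2 + (5 - 1)))*(-12) = (4*(-2 + 4))*(-12) = (4*2)*(-12) = 8*(-12) = -96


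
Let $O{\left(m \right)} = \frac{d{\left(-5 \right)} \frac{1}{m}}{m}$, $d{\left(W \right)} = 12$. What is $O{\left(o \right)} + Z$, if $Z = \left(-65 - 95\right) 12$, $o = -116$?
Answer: $- \frac{6458877}{3364} \approx -1920.0$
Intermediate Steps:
$Z = -1920$ ($Z = \left(-160\right) 12 = -1920$)
$O{\left(m \right)} = \frac{12}{m^{2}}$ ($O{\left(m \right)} = \frac{12 \frac{1}{m}}{m} = \frac{12}{m^{2}}$)
$O{\left(o \right)} + Z = \frac{12}{13456} - 1920 = 12 \cdot \frac{1}{13456} - 1920 = \frac{3}{3364} - 1920 = - \frac{6458877}{3364}$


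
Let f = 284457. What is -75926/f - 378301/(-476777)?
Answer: 10201513865/19374650727 ≈ 0.52654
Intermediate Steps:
-75926/f - 378301/(-476777) = -75926/284457 - 378301/(-476777) = -75926*1/284457 - 378301*(-1/476777) = -75926/284457 + 54043/68111 = 10201513865/19374650727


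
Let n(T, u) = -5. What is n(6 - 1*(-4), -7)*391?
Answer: -1955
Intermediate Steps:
n(6 - 1*(-4), -7)*391 = -5*391 = -1955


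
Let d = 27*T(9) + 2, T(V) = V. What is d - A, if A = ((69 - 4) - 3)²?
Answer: -3599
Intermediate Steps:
d = 245 (d = 27*9 + 2 = 243 + 2 = 245)
A = 3844 (A = (65 - 3)² = 62² = 3844)
d - A = 245 - 1*3844 = 245 - 3844 = -3599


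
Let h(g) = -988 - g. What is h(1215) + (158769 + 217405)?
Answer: 373971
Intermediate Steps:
h(1215) + (158769 + 217405) = (-988 - 1*1215) + (158769 + 217405) = (-988 - 1215) + 376174 = -2203 + 376174 = 373971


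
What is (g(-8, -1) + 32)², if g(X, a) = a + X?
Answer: 529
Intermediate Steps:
g(X, a) = X + a
(g(-8, -1) + 32)² = ((-8 - 1) + 32)² = (-9 + 32)² = 23² = 529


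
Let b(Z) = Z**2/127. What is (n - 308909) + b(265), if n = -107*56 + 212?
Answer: -39895278/127 ≈ -3.1414e+5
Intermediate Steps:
n = -5780 (n = -5992 + 212 = -5780)
b(Z) = Z**2/127 (b(Z) = Z**2*(1/127) = Z**2/127)
(n - 308909) + b(265) = (-5780 - 308909) + (1/127)*265**2 = -314689 + (1/127)*70225 = -314689 + 70225/127 = -39895278/127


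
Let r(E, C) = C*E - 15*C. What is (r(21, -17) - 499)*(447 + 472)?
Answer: -552319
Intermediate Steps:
r(E, C) = -15*C + C*E
(r(21, -17) - 499)*(447 + 472) = (-17*(-15 + 21) - 499)*(447 + 472) = (-17*6 - 499)*919 = (-102 - 499)*919 = -601*919 = -552319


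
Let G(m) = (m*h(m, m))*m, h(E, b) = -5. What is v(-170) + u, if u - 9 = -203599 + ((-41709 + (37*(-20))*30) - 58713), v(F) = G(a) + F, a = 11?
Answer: -326987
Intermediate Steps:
G(m) = -5*m² (G(m) = (m*(-5))*m = (-5*m)*m = -5*m²)
v(F) = -605 + F (v(F) = -5*11² + F = -5*121 + F = -605 + F)
u = -326212 (u = 9 + (-203599 + ((-41709 + (37*(-20))*30) - 58713)) = 9 + (-203599 + ((-41709 - 740*30) - 58713)) = 9 + (-203599 + ((-41709 - 22200) - 58713)) = 9 + (-203599 + (-63909 - 58713)) = 9 + (-203599 - 122622) = 9 - 326221 = -326212)
v(-170) + u = (-605 - 170) - 326212 = -775 - 326212 = -326987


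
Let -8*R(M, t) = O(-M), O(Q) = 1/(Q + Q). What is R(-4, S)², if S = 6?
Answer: 1/4096 ≈ 0.00024414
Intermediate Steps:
O(Q) = 1/(2*Q)
R(M, t) = 1/(16*M) (R(M, t) = -1/(16*((-M))) = -(-1/M)/16 = -(-1)/(16*M) = 1/(16*M))
R(-4, S)² = ((1/16)/(-4))² = ((1/16)*(-¼))² = (-1/64)² = 1/4096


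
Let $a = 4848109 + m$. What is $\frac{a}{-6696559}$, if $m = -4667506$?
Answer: $- \frac{180603}{6696559} \approx -0.02697$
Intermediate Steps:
$a = 180603$ ($a = 4848109 - 4667506 = 180603$)
$\frac{a}{-6696559} = \frac{180603}{-6696559} = 180603 \left(- \frac{1}{6696559}\right) = - \frac{180603}{6696559}$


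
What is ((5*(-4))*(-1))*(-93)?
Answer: -1860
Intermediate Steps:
((5*(-4))*(-1))*(-93) = -20*(-1)*(-93) = 20*(-93) = -1860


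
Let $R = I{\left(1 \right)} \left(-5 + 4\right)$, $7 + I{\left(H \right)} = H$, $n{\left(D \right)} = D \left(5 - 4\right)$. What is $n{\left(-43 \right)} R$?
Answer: $-258$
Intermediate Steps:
$n{\left(D \right)} = D$ ($n{\left(D \right)} = D 1 = D$)
$I{\left(H \right)} = -7 + H$
$R = 6$ ($R = \left(-7 + 1\right) \left(-5 + 4\right) = \left(-6\right) \left(-1\right) = 6$)
$n{\left(-43 \right)} R = \left(-43\right) 6 = -258$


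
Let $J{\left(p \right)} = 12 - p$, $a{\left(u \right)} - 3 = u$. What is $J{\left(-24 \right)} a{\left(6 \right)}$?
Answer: $324$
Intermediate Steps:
$a{\left(u \right)} = 3 + u$
$J{\left(-24 \right)} a{\left(6 \right)} = \left(12 - -24\right) \left(3 + 6\right) = \left(12 + 24\right) 9 = 36 \cdot 9 = 324$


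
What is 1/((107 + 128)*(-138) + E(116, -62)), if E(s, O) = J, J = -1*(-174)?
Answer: -1/32256 ≈ -3.1002e-5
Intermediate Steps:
J = 174
E(s, O) = 174
1/((107 + 128)*(-138) + E(116, -62)) = 1/((107 + 128)*(-138) + 174) = 1/(235*(-138) + 174) = 1/(-32430 + 174) = 1/(-32256) = -1/32256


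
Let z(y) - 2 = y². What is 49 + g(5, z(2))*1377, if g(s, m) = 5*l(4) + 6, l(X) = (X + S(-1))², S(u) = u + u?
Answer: 35851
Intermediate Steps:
S(u) = 2*u
z(y) = 2 + y²
l(X) = (-2 + X)² (l(X) = (X + 2*(-1))² = (X - 2)² = (-2 + X)²)
g(s, m) = 26 (g(s, m) = 5*(-2 + 4)² + 6 = 5*2² + 6 = 5*4 + 6 = 20 + 6 = 26)
49 + g(5, z(2))*1377 = 49 + 26*1377 = 49 + 35802 = 35851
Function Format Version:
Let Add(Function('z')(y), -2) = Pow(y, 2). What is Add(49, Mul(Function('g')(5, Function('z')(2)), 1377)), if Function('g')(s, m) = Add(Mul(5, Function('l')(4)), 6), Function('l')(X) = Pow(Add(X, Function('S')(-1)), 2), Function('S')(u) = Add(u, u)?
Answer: 35851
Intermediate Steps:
Function('S')(u) = Mul(2, u)
Function('z')(y) = Add(2, Pow(y, 2))
Function('l')(X) = Pow(Add(-2, X), 2) (Function('l')(X) = Pow(Add(X, Mul(2, -1)), 2) = Pow(Add(X, -2), 2) = Pow(Add(-2, X), 2))
Function('g')(s, m) = 26 (Function('g')(s, m) = Add(Mul(5, Pow(Add(-2, 4), 2)), 6) = Add(Mul(5, Pow(2, 2)), 6) = Add(Mul(5, 4), 6) = Add(20, 6) = 26)
Add(49, Mul(Function('g')(5, Function('z')(2)), 1377)) = Add(49, Mul(26, 1377)) = Add(49, 35802) = 35851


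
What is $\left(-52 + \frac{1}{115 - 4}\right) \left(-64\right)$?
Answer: $\frac{369344}{111} \approx 3327.4$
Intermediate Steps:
$\left(-52 + \frac{1}{115 - 4}\right) \left(-64\right) = \left(-52 + \frac{1}{111}\right) \left(-64\right) = \left(- \frac{5771}{111}\right) \left(-64\right) = \frac{369344}{111}$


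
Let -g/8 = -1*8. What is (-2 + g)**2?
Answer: 3844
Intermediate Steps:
g = 64 (g = -(-8)*8 = -8*(-8) = 64)
(-2 + g)**2 = (-2 + 64)**2 = 62**2 = 3844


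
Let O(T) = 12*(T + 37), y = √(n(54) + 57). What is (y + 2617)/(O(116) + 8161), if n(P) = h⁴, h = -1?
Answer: 2617/9997 + √58/9997 ≈ 0.26254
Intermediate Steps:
n(P) = 1 (n(P) = (-1)⁴ = 1)
y = √58 (y = √(1 + 57) = √58 ≈ 7.6158)
O(T) = 444 + 12*T (O(T) = 12*(37 + T) = 444 + 12*T)
(y + 2617)/(O(116) + 8161) = (√58 + 2617)/((444 + 12*116) + 8161) = (2617 + √58)/((444 + 1392) + 8161) = (2617 + √58)/(1836 + 8161) = (2617 + √58)/9997 = (2617 + √58)*(1/9997) = 2617/9997 + √58/9997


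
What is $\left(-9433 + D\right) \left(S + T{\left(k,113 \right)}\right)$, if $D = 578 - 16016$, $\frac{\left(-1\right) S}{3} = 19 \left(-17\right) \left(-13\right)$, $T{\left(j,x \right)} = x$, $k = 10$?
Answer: $310489564$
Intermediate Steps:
$S = -12597$ ($S = - 3 \cdot 19 \left(-17\right) \left(-13\right) = - 3 \left(\left(-323\right) \left(-13\right)\right) = \left(-3\right) 4199 = -12597$)
$D = -15438$ ($D = 578 - 16016 = -15438$)
$\left(-9433 + D\right) \left(S + T{\left(k,113 \right)}\right) = \left(-9433 - 15438\right) \left(-12597 + 113\right) = \left(-24871\right) \left(-12484\right) = 310489564$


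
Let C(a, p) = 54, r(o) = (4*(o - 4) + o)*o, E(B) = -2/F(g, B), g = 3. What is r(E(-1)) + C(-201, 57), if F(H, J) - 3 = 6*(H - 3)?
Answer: 602/9 ≈ 66.889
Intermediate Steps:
F(H, J) = -15 + 6*H (F(H, J) = 3 + 6*(H - 3) = 3 + 6*(-3 + H) = 3 + (-18 + 6*H) = -15 + 6*H)
E(B) = -⅔ (E(B) = -2/(-15 + 6*3) = -2/(-15 + 18) = -2/3 = -2*⅓ = -⅔)
r(o) = o*(-16 + 5*o) (r(o) = (4*(-4 + o) + o)*o = ((-16 + 4*o) + o)*o = (-16 + 5*o)*o = o*(-16 + 5*o))
r(E(-1)) + C(-201, 57) = -2*(-16 + 5*(-⅔))/3 + 54 = -2*(-16 - 10/3)/3 + 54 = -⅔*(-58/3) + 54 = 116/9 + 54 = 602/9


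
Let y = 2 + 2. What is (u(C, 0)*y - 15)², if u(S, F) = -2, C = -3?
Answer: 529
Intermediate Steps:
y = 4
(u(C, 0)*y - 15)² = (-2*4 - 15)² = (-8 - 15)² = (-23)² = 529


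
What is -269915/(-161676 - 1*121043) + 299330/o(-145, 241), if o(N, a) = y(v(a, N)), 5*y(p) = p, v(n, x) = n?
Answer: 423196440865/68135279 ≈ 6211.1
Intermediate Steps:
y(p) = p/5
o(N, a) = a/5
-269915/(-161676 - 1*121043) + 299330/o(-145, 241) = -269915/(-161676 - 1*121043) + 299330/(((⅕)*241)) = -269915/(-161676 - 121043) + 299330/(241/5) = -269915/(-282719) + 299330*(5/241) = -269915*(-1/282719) + 1496650/241 = 269915/282719 + 1496650/241 = 423196440865/68135279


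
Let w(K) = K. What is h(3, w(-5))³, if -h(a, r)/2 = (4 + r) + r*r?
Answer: -110592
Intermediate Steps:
h(a, r) = -8 - 2*r - 2*r² (h(a, r) = -2*((4 + r) + r*r) = -2*((4 + r) + r²) = -2*(4 + r + r²) = -8 - 2*r - 2*r²)
h(3, w(-5))³ = (-8 - 2*(-5) - 2*(-5)²)³ = (-8 + 10 - 2*25)³ = (-8 + 10 - 50)³ = (-48)³ = -110592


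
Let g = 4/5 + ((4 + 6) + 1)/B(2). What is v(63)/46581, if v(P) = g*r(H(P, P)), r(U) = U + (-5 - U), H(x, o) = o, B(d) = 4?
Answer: -71/186324 ≈ -0.00038106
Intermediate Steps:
r(U) = -5
g = 71/20 (g = 4/5 + ((4 + 6) + 1)/4 = 4*(1/5) + (10 + 1)*(1/4) = 4/5 + 11*(1/4) = 4/5 + 11/4 = 71/20 ≈ 3.5500)
v(P) = -71/4 (v(P) = (71/20)*(-5) = -71/4)
v(63)/46581 = -71/4/46581 = -71/4*1/46581 = -71/186324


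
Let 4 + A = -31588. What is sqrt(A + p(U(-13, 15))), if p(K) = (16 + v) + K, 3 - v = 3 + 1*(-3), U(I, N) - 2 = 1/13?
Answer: I*sqrt(5335486)/13 ≈ 177.68*I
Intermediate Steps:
U(I, N) = 27/13 (U(I, N) = 2 + 1/13 = 27/13)
v = 3 (v = 3 - (3 + 1*(-3)) = 3 - (3 - 3) = 3 - 1*0 = 3 + 0 = 3)
p(K) = 19 + K (p(K) = (16 + 3) + K = 19 + K)
A = -31592 (A = -4 - 31588 = -31592)
sqrt(A + p(U(-13, 15))) = sqrt(-31592 + (19 + 27/13)) = sqrt(-31592 + 274/13) = sqrt(-410422/13) = I*sqrt(5335486)/13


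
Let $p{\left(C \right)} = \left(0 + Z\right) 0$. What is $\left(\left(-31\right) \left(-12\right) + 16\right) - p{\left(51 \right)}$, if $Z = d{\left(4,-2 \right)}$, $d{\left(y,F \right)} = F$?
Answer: $388$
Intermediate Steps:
$Z = -2$
$p{\left(C \right)} = 0$ ($p{\left(C \right)} = \left(0 - 2\right) 0 = \left(-2\right) 0 = 0$)
$\left(\left(-31\right) \left(-12\right) + 16\right) - p{\left(51 \right)} = \left(\left(-31\right) \left(-12\right) + 16\right) - 0 = \left(372 + 16\right) + 0 = 388 + 0 = 388$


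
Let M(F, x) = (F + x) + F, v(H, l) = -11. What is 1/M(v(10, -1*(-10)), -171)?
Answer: -1/193 ≈ -0.0051813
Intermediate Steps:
M(F, x) = x + 2*F
1/M(v(10, -1*(-10)), -171) = 1/(-171 + 2*(-11)) = 1/(-171 - 22) = 1/(-193) = -1/193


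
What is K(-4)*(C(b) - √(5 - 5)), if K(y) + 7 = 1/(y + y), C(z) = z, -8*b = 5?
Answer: 285/64 ≈ 4.4531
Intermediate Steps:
b = -5/8 (b = -⅛*5 = -5/8 ≈ -0.62500)
K(y) = -7 + 1/(2*y) (K(y) = -7 + 1/(y + y) = -7 + 1/(2*y))
K(-4)*(C(b) - √(5 - 5)) = (-7 + (½)/(-4))*(-5/8 - √(5 - 5)) = (-7 + (½)*(-¼))*(-5/8 - √0) = (-7 - ⅛)*(-5/8 - 1*0) = -57*(-5/8 + 0)/8 = -57/8*(-5/8) = 285/64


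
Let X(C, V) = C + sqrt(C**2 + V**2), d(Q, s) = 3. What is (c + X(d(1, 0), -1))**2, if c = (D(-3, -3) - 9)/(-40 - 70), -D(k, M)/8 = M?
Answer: 8809/484 + 63*sqrt(10)/11 ≈ 36.312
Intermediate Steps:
D(k, M) = -8*M
c = -3/22 (c = (-8*(-3) - 9)/(-40 - 70) = (24 - 9)/(-110) = 15*(-1/110) = -3/22 ≈ -0.13636)
(c + X(d(1, 0), -1))**2 = (-3/22 + (3 + sqrt(3**2 + (-1)**2)))**2 = (-3/22 + (3 + sqrt(9 + 1)))**2 = (-3/22 + (3 + sqrt(10)))**2 = (63/22 + sqrt(10))**2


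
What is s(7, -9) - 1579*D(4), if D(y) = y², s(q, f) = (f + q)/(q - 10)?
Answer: -75790/3 ≈ -25263.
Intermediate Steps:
s(q, f) = (f + q)/(-10 + q)
s(7, -9) - 1579*D(4) = (-9 + 7)/(-10 + 7) - 1579*4² = -2/(-3) - 1579*16 = -⅓*(-2) - 25264 = ⅔ - 25264 = -75790/3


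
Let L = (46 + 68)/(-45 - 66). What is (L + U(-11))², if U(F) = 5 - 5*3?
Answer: 166464/1369 ≈ 121.60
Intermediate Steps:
U(F) = -10 (U(F) = 5 - 15 = -10)
L = -38/37 (L = 114/(-111) = 114*(-1/111) = -38/37 ≈ -1.0270)
(L + U(-11))² = (-38/37 - 10)² = (-408/37)² = 166464/1369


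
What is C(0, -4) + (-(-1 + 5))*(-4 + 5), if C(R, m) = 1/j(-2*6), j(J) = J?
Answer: -49/12 ≈ -4.0833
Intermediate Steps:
C(R, m) = -1/12 (C(R, m) = 1/(-2*6) = 1/(-12) = -1/12)
C(0, -4) + (-(-1 + 5))*(-4 + 5) = -1/12 + (-(-1 + 5))*(-4 + 5) = -1/12 - 1*4*1 = -1/12 - 4*1 = -1/12 - 4 = -49/12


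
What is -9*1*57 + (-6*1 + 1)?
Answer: -518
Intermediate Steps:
-9*1*57 + (-6*1 + 1) = -9*57 + (-6 + 1) = -513 - 5 = -518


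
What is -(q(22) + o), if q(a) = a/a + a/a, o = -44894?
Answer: 44892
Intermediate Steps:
q(a) = 2 (q(a) = 1 + 1 = 2)
-(q(22) + o) = -(2 - 44894) = -1*(-44892) = 44892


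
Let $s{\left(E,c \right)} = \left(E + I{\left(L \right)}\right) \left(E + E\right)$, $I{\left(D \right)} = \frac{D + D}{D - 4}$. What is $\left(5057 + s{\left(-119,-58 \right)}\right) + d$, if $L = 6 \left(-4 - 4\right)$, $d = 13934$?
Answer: $\frac{609357}{13} \approx 46874.0$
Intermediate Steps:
$L = -48$ ($L = 6 \left(-8\right) = -48$)
$I{\left(D \right)} = \frac{2 D}{-4 + D}$
$s{\left(E,c \right)} = 2 E \left(\frac{24}{13} + E\right)$ ($s{\left(E,c \right)} = \left(E + 2 \left(-48\right) \frac{1}{-4 - 48}\right) \left(E + E\right) = \left(E + 2 \left(-48\right) \frac{1}{-52}\right) 2 E = \left(E + 2 \left(-48\right) \left(- \frac{1}{52}\right)\right) 2 E = \left(E + \frac{24}{13}\right) 2 E = \left(\frac{24}{13} + E\right) 2 E = 2 E \left(\frac{24}{13} + E\right)$)
$\left(5057 + s{\left(-119,-58 \right)}\right) + d = \left(5057 + \frac{2}{13} \left(-119\right) \left(24 + 13 \left(-119\right)\right)\right) + 13934 = \left(5057 + \frac{2}{13} \left(-119\right) \left(24 - 1547\right)\right) + 13934 = \left(5057 + \frac{2}{13} \left(-119\right) \left(-1523\right)\right) + 13934 = \left(5057 + \frac{362474}{13}\right) + 13934 = \frac{428215}{13} + 13934 = \frac{609357}{13}$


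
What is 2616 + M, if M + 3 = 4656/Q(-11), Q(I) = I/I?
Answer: 7269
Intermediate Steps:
Q(I) = 1
M = 4653 (M = -3 + 4656/1 = -3 + 4656*1 = -3 + 4656 = 4653)
2616 + M = 2616 + 4653 = 7269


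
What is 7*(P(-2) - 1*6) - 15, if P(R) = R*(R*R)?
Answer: -113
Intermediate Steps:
P(R) = R³ (P(R) = R*R² = R³)
7*(P(-2) - 1*6) - 15 = 7*((-2)³ - 1*6) - 15 = 7*(-8 - 6) - 15 = 7*(-14) - 15 = -98 - 15 = -113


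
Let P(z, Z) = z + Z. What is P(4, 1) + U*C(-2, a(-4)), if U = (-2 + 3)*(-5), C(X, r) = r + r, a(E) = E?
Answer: 45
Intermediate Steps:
C(X, r) = 2*r
P(z, Z) = Z + z
U = -5 (U = 1*(-5) = -5)
P(4, 1) + U*C(-2, a(-4)) = (1 + 4) - 10*(-4) = 5 - 5*(-8) = 5 + 40 = 45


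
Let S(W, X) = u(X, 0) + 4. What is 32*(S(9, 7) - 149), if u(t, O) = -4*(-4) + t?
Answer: -3904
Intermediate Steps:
u(t, O) = 16 + t
S(W, X) = 20 + X (S(W, X) = (16 + X) + 4 = 20 + X)
32*(S(9, 7) - 149) = 32*((20 + 7) - 149) = 32*(27 - 149) = 32*(-122) = -3904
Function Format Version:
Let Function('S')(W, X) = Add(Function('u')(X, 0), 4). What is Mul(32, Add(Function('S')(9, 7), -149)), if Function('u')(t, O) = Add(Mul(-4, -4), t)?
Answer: -3904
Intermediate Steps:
Function('u')(t, O) = Add(16, t)
Function('S')(W, X) = Add(20, X) (Function('S')(W, X) = Add(Add(16, X), 4) = Add(20, X))
Mul(32, Add(Function('S')(9, 7), -149)) = Mul(32, Add(Add(20, 7), -149)) = Mul(32, Add(27, -149)) = Mul(32, -122) = -3904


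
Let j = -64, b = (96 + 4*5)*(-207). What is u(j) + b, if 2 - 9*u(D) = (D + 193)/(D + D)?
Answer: -27661439/1152 ≈ -24012.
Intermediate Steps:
b = -24012 (b = (96 + 20)*(-207) = 116*(-207) = -24012)
u(D) = 2/9 - (193 + D)/(18*D) (u(D) = 2/9 - (D + 193)/(9*(D + D)) = 2/9 - (193 + D)/(9*(2*D)) = 2/9 - (193 + D)*1/(2*D)/9 = 2/9 - (193 + D)/(18*D))
u(j) + b = (1/18)*(-193 + 3*(-64))/(-64) - 24012 = (1/18)*(-1/64)*(-193 - 192) - 24012 = (1/18)*(-1/64)*(-385) - 24012 = 385/1152 - 24012 = -27661439/1152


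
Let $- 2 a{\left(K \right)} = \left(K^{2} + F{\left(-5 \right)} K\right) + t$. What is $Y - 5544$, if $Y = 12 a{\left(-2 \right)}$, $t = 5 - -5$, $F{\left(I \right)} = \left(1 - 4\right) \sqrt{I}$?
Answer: $-5628 - 36 i \sqrt{5} \approx -5628.0 - 80.498 i$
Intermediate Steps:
$F{\left(I \right)} = - 3 \sqrt{I}$ ($F{\left(I \right)} = \left(1 - 4\right) \sqrt{I} = - 3 \sqrt{I}$)
$t = 10$ ($t = 5 + 5 = 10$)
$a{\left(K \right)} = -5 - \frac{K^{2}}{2} + \frac{3 i K \sqrt{5}}{2}$ ($a{\left(K \right)} = - \frac{\left(K^{2} + - 3 \sqrt{-5} K\right) + 10}{2} = - \frac{\left(K^{2} + - 3 i \sqrt{5} K\right) + 10}{2} = - \frac{\left(K^{2} - 3 i K \sqrt{5}\right) + 10}{2} = - \frac{10 + K^{2} - 3 i K \sqrt{5}}{2} = -5 - \frac{K^{2}}{2} + \frac{3 i K \sqrt{5}}{2}$)
$Y = -84 - 36 i \sqrt{5}$ ($Y = 12 \left(-5 - \frac{\left(-2\right)^{2}}{2} + \frac{3}{2} i \left(-2\right) \sqrt{5}\right) = 12 \left(-5 - 2 - 3 i \sqrt{5}\right) = 12 \left(-7 - 3 i \sqrt{5}\right) = -84 - 36 i \sqrt{5} \approx -84.0 - 80.498 i$)
$Y - 5544 = \left(-84 - 36 i \sqrt{5}\right) - 5544 = -5628 - 36 i \sqrt{5}$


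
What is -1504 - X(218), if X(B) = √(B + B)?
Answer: -1504 - 2*√109 ≈ -1524.9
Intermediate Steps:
X(B) = √2*√B (X(B) = √(2*B) = √2*√B)
-1504 - X(218) = -1504 - √2*√218 = -1504 - 2*√109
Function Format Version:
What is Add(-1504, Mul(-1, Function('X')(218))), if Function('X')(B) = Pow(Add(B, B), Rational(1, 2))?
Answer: Add(-1504, Mul(-2, Pow(109, Rational(1, 2)))) ≈ -1524.9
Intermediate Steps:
Function('X')(B) = Mul(Pow(2, Rational(1, 2)), Pow(B, Rational(1, 2))) (Function('X')(B) = Pow(Mul(2, B), Rational(1, 2)) = Mul(Pow(2, Rational(1, 2)), Pow(B, Rational(1, 2))))
Add(-1504, Mul(-1, Function('X')(218))) = Add(-1504, Mul(-1, Mul(Pow(2, Rational(1, 2)), Pow(218, Rational(1, 2))))) = Add(-1504, Mul(-1, Mul(2, Pow(109, Rational(1, 2))))) = Add(-1504, Mul(-2, Pow(109, Rational(1, 2))))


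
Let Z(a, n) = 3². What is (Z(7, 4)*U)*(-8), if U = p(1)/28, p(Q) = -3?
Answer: 54/7 ≈ 7.7143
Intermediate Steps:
Z(a, n) = 9
U = -3/28 ≈ -0.10714
(Z(7, 4)*U)*(-8) = (9*(-3/28))*(-8) = -27/28*(-8) = 54/7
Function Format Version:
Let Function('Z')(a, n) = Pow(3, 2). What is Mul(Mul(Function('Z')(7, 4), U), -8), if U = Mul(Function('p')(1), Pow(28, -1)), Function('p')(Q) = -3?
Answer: Rational(54, 7) ≈ 7.7143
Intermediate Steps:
Function('Z')(a, n) = 9
U = Rational(-3, 28) (U = Mul(-3, Pow(28, -1)) = Mul(-3, Rational(1, 28)) = Rational(-3, 28) ≈ -0.10714)
Mul(Mul(Function('Z')(7, 4), U), -8) = Mul(Mul(9, Rational(-3, 28)), -8) = Mul(Rational(-27, 28), -8) = Rational(54, 7)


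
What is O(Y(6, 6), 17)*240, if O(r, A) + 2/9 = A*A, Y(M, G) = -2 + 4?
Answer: 207920/3 ≈ 69307.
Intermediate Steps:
Y(M, G) = 2
O(r, A) = -2/9 + A² (O(r, A) = -2/9 + A*A = -2/9 + A²)
O(Y(6, 6), 17)*240 = (-2/9 + 17²)*240 = (-2/9 + 289)*240 = (2599/9)*240 = 207920/3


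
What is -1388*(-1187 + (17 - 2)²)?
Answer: 1335256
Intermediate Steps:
-1388*(-1187 + (17 - 2)²) = -1388*(-1187 + 15²) = -1388*(-1187 + 225) = -1388*(-962) = 1335256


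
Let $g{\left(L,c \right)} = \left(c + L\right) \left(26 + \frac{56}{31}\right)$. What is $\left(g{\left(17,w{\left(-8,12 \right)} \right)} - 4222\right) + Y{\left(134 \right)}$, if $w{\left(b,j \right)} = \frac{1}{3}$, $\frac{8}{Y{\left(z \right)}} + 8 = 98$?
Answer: $- \frac{5217206}{1395} \approx -3739.9$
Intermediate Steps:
$Y{\left(z \right)} = \frac{4}{45}$ ($Y{\left(z \right)} = \frac{8}{-8 + 98} = \frac{8}{90} = 8 \cdot \frac{1}{90} = \frac{4}{45}$)
$w{\left(b,j \right)} = \frac{1}{3}$
$g{\left(L,c \right)} = \frac{862 L}{31} + \frac{862 c}{31}$ ($g{\left(L,c \right)} = \left(L + c\right) \left(26 + 56 \cdot \frac{1}{31}\right) = \left(L + c\right) \left(26 + \frac{56}{31}\right) = \left(L + c\right) \frac{862}{31} = \frac{862 L}{31} + \frac{862 c}{31}$)
$\left(g{\left(17,w{\left(-8,12 \right)} \right)} - 4222\right) + Y{\left(134 \right)} = \left(\left(\frac{862}{31} \cdot 17 + \frac{862}{31} \cdot \frac{1}{3}\right) - 4222\right) + \frac{4}{45} = \left(\left(\frac{14654}{31} + \frac{862}{93}\right) - 4222\right) + \frac{4}{45} = \left(\frac{44824}{93} - 4222\right) + \frac{4}{45} = - \frac{347822}{93} + \frac{4}{45} = - \frac{5217206}{1395}$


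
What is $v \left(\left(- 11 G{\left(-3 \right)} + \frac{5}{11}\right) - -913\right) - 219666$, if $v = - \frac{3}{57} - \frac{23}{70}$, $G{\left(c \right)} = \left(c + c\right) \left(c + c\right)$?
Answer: $- \frac{1608299712}{7315} \approx -2.1986 \cdot 10^{5}$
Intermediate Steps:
$G{\left(c \right)} = 4 c^{2}$ ($G{\left(c \right)} = 2 c 2 c = 4 c^{2}$)
$v = - \frac{507}{1330}$ ($v = \left(-3\right) \frac{1}{57} - \frac{23}{70} = - \frac{1}{19} - \frac{23}{70} = - \frac{507}{1330} \approx -0.3812$)
$v \left(\left(- 11 G{\left(-3 \right)} + \frac{5}{11}\right) - -913\right) - 219666 = - \frac{507 \left(\left(- 11 \cdot 4 \left(-3\right)^{2} + \frac{5}{11}\right) - -913\right)}{1330} - 219666 = - \frac{507 \left(\left(- 11 \cdot 4 \cdot 9 + 5 \cdot \frac{1}{11}\right) + 913\right)}{1330} - 219666 = - \frac{507 \left(\left(\left(-11\right) 36 + \frac{5}{11}\right) + 913\right)}{1330} - 219666 = - \frac{507 \left(\left(-396 + \frac{5}{11}\right) + 913\right)}{1330} - 219666 = - \frac{507 \left(- \frac{4351}{11} + 913\right)}{1330} - 219666 = \left(- \frac{507}{1330}\right) \frac{5692}{11} - 219666 = - \frac{1442922}{7315} - 219666 = - \frac{1608299712}{7315}$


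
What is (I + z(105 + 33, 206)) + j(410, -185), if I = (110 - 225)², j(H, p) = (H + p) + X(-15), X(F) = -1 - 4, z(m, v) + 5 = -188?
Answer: 13252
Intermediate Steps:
z(m, v) = -193 (z(m, v) = -5 - 188 = -193)
X(F) = -5
j(H, p) = -5 + H + p (j(H, p) = (H + p) - 5 = -5 + H + p)
I = 13225 (I = (-115)² = 13225)
(I + z(105 + 33, 206)) + j(410, -185) = (13225 - 193) + (-5 + 410 - 185) = 13032 + 220 = 13252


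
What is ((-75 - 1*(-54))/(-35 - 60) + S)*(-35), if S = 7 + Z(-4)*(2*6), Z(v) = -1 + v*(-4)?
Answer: -124502/19 ≈ -6552.7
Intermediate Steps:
Z(v) = -1 - 4*v
S = 187 (S = 7 + (-1 - 4*(-4))*(2*6) = 7 + (-1 + 16)*12 = 7 + 15*12 = 7 + 180 = 187)
((-75 - 1*(-54))/(-35 - 60) + S)*(-35) = ((-75 - 1*(-54))/(-35 - 60) + 187)*(-35) = ((-75 + 54)/(-95) + 187)*(-35) = (-21*(-1/95) + 187)*(-35) = (21/95 + 187)*(-35) = (17786/95)*(-35) = -124502/19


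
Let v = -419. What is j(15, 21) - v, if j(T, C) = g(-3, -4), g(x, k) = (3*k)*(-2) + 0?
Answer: 443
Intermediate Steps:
g(x, k) = -6*k (g(x, k) = -6*k + 0 = -6*k)
j(T, C) = 24 (j(T, C) = -6*(-4) = 24)
j(15, 21) - v = 24 - 1*(-419) = 24 + 419 = 443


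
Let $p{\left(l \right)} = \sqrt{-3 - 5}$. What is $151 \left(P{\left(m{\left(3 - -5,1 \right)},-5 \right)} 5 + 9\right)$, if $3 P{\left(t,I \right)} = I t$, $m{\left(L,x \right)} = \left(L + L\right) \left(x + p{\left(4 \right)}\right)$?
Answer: $- \frac{56323}{3} - \frac{120800 i \sqrt{2}}{3} \approx -18774.0 - 56946.0 i$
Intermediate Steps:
$p{\left(l \right)} = 2 i \sqrt{2}$ ($p{\left(l \right)} = \sqrt{-8} = 2 i \sqrt{2}$)
$m{\left(L,x \right)} = 2 L \left(x + 2 i \sqrt{2}\right)$ ($m{\left(L,x \right)} = \left(L + L\right) \left(x + 2 i \sqrt{2}\right) = 2 L \left(x + 2 i \sqrt{2}\right)$)
$P{\left(t,I \right)} = \frac{I t}{3}$
$151 \left(P{\left(m{\left(3 - -5,1 \right)},-5 \right)} 5 + 9\right) = 151 \left(\frac{1}{3} \left(-5\right) 2 \left(3 - -5\right) \left(1 + 2 i \sqrt{2}\right) 5 + 9\right) = 151 \left(\frac{1}{3} \left(-5\right) 2 \left(3 + 5\right) \left(1 + 2 i \sqrt{2}\right) 5 + 9\right) = 151 \left(\frac{1}{3} \left(-5\right) 2 \cdot 8 \left(1 + 2 i \sqrt{2}\right) 5 + 9\right) = 151 \left(\frac{1}{3} \left(-5\right) \left(16 + 32 i \sqrt{2}\right) 5 + 9\right) = 151 \left(\left(- \frac{80}{3} - \frac{160 i \sqrt{2}}{3}\right) 5 + 9\right) = 151 \left(\left(- \frac{400}{3} - \frac{800 i \sqrt{2}}{3}\right) + 9\right) = 151 \left(- \frac{373}{3} - \frac{800 i \sqrt{2}}{3}\right) = - \frac{56323}{3} - \frac{120800 i \sqrt{2}}{3}$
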